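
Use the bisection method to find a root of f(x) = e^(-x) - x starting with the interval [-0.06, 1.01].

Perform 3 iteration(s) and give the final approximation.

f(x) = e^(-x) - x
Initial interval: [-0.06, 1.01]

Iteration 1:
  c_1 = (-0.060000 + 1.010000)/2 = 0.475000
  f(c_1) = f(0.475000) = 0.146885
  f(a) × f(c) ≥ 0, new interval: [0.475000, 1.010000]
Iteration 2:
  c_2 = (0.475000 + 1.010000)/2 = 0.742500
  f(c_2) = f(0.742500) = -0.266577
  f(a) × f(c) < 0, new interval: [0.475000, 0.742500]
Iteration 3:
  c_3 = (0.475000 + 0.742500)/2 = 0.608750
  f(c_3) = f(0.608750) = -0.064720
  f(a) × f(c) < 0, new interval: [0.475000, 0.608750]

After 3 iteration(s), the approximation is c_3 = 0.608750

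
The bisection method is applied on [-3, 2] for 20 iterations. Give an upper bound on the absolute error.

Bisection error bound: |error| ≤ (b-a)/2^n
|error| ≤ (2 - (-3))/2^20 = 5/2^20
|error| ≤ 0.0000047684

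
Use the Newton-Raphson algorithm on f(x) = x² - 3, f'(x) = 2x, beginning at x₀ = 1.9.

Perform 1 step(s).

f(x) = x² - 3
f'(x) = 2x
x₀ = 1.9

Newton-Raphson formula: x_{n+1} = x_n - f(x_n)/f'(x_n)

Iteration 1:
  f(1.900000) = 0.610000
  f'(1.900000) = 3.800000
  x_1 = 1.900000 - 0.610000/3.800000 = 1.739474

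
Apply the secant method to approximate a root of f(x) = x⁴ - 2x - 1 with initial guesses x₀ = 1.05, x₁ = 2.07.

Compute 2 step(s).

f(x) = x⁴ - 2x - 1
x₀ = 1.05, x₁ = 2.07

Secant formula: x_{n+1} = x_n - f(x_n)(x_n - x_{n-1})/(f(x_n) - f(x_{n-1}))

Iteration 1:
  f(1.050000) = -1.884494
  f(2.070000) = 13.220368
  x_2 = 2.070000 - 13.220368×(2.070000 - 1.050000)/(13.220368 - (-1.884494))
       = 1.177256
Iteration 2:
  f(2.070000) = 13.220368
  f(1.177256) = -1.433706
  x_3 = 1.177256 - (-1.433706)×(1.177256 - 2.070000)/(-1.433706 - 13.220368)
       = 1.264599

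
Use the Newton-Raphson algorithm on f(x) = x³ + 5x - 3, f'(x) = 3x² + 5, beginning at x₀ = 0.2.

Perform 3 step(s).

f(x) = x³ + 5x - 3
f'(x) = 3x² + 5
x₀ = 0.2

Newton-Raphson formula: x_{n+1} = x_n - f(x_n)/f'(x_n)

Iteration 1:
  f(0.200000) = -1.992000
  f'(0.200000) = 5.120000
  x_1 = 0.200000 - (-1.992000)/5.120000 = 0.589063
Iteration 2:
  f(0.589063) = 0.149714
  f'(0.589063) = 6.040984
  x_2 = 0.589063 - 0.149714/6.040984 = 0.564279
Iteration 3:
  f(0.564279) = 0.001070
  f'(0.564279) = 5.955234
  x_3 = 0.564279 - 0.001070/5.955234 = 0.564100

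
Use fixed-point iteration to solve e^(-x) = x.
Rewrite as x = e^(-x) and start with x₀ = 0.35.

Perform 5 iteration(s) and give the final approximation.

Equation: e^(-x) = x
Fixed-point form: x = e^(-x)
x₀ = 0.35

x_1 = g(0.350000) = 0.704688
x_2 = g(0.704688) = 0.494263
x_3 = g(0.494263) = 0.610020
x_4 = g(0.610020) = 0.543340
x_5 = g(0.543340) = 0.580805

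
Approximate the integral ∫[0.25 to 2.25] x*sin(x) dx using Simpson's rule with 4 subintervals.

f(x) = x*sin(x)
a = 0.25, b = 2.25, n = 4
h = (b - a)/n = 0.500000

Simpson's rule: (h/3)[f(x₀) + 4f(x₁) + 2f(x₂) + ... + f(xₙ)]

x_0 = 0.2500, f(x_0) = 0.061851, coefficient = 1
x_1 = 0.7500, f(x_1) = 0.511229, coefficient = 4
x_2 = 1.2500, f(x_2) = 1.186231, coefficient = 2
x_3 = 1.7500, f(x_3) = 1.721975, coefficient = 4
x_4 = 2.2500, f(x_4) = 1.750665, coefficient = 1

I ≈ (0.500000/3) × 13.117795 = 2.186299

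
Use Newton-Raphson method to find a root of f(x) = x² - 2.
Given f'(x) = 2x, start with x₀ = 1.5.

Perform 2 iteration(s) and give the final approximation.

f(x) = x² - 2
f'(x) = 2x
x₀ = 1.5

Newton-Raphson formula: x_{n+1} = x_n - f(x_n)/f'(x_n)

Iteration 1:
  f(1.500000) = 0.250000
  f'(1.500000) = 3.000000
  x_1 = 1.500000 - 0.250000/3.000000 = 1.416667
Iteration 2:
  f(1.416667) = 0.006944
  f'(1.416667) = 2.833333
  x_2 = 1.416667 - 0.006944/2.833333 = 1.414216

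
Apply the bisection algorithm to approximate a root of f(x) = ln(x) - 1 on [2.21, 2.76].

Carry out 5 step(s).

f(x) = ln(x) - 1
Initial interval: [2.21, 2.76]

Iteration 1:
  c_1 = (2.210000 + 2.760000)/2 = 2.485000
  f(c_1) = f(2.485000) = -0.089727
  f(a) × f(c) ≥ 0, new interval: [2.485000, 2.760000]
Iteration 2:
  c_2 = (2.485000 + 2.760000)/2 = 2.622500
  f(c_2) = f(2.622500) = -0.035872
  f(a) × f(c) ≥ 0, new interval: [2.622500, 2.760000]
Iteration 3:
  c_3 = (2.622500 + 2.760000)/2 = 2.691250
  f(c_3) = f(2.691250) = -0.009994
  f(a) × f(c) ≥ 0, new interval: [2.691250, 2.760000]
Iteration 4:
  c_4 = (2.691250 + 2.760000)/2 = 2.725625
  f(c_4) = f(2.725625) = 0.002698
  f(a) × f(c) < 0, new interval: [2.691250, 2.725625]
Iteration 5:
  c_5 = (2.691250 + 2.725625)/2 = 2.708437
  f(c_5) = f(2.708437) = -0.003628
  f(a) × f(c) ≥ 0, new interval: [2.708437, 2.725625]

After 5 iteration(s), the approximation is c_5 = 2.708437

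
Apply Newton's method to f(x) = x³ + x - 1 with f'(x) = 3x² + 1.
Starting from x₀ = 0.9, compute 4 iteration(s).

f(x) = x³ + x - 1
f'(x) = 3x² + 1
x₀ = 0.9

Newton-Raphson formula: x_{n+1} = x_n - f(x_n)/f'(x_n)

Iteration 1:
  f(0.900000) = 0.629000
  f'(0.900000) = 3.430000
  x_1 = 0.900000 - 0.629000/3.430000 = 0.716618
Iteration 2:
  f(0.716618) = 0.084631
  f'(0.716618) = 2.540624
  x_2 = 0.716618 - 0.084631/2.540624 = 0.683307
Iteration 3:
  f(0.683307) = 0.002349
  f'(0.683307) = 2.400725
  x_3 = 0.683307 - 0.002349/2.400725 = 0.682329
Iteration 4:
  f(0.682329) = 0.000002
  f'(0.682329) = 2.396717
  x_4 = 0.682329 - 0.000002/2.396717 = 0.682328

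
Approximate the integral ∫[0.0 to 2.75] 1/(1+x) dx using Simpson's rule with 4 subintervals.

f(x) = 1/(1+x)
a = 0.0, b = 2.75, n = 4
h = (b - a)/n = 0.687500

Simpson's rule: (h/3)[f(x₀) + 4f(x₁) + 2f(x₂) + ... + f(xₙ)]

x_0 = 0.0000, f(x_0) = 1.000000, coefficient = 1
x_1 = 0.6875, f(x_1) = 0.592593, coefficient = 4
x_2 = 1.3750, f(x_2) = 0.421053, coefficient = 2
x_3 = 2.0625, f(x_3) = 0.326531, coefficient = 4
x_4 = 2.7500, f(x_4) = 0.266667, coefficient = 1

I ≈ (0.687500/3) × 5.785265 = 1.325790
Exact value: 1.321756
Error: 0.004034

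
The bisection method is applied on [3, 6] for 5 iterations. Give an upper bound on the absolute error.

Bisection error bound: |error| ≤ (b-a)/2^n
|error| ≤ (6 - 3)/2^5 = 3/2^5
|error| ≤ 0.0937500000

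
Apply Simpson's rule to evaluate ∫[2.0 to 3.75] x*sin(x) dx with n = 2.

f(x) = x*sin(x)
a = 2.0, b = 3.75, n = 2
h = (b - a)/n = 0.875000

Simpson's rule: (h/3)[f(x₀) + 4f(x₁) + 2f(x₂) + ... + f(xₙ)]

x_0 = 2.0000, f(x_0) = 1.818595, coefficient = 1
x_1 = 2.8750, f(x_1) = 0.757407, coefficient = 4
x_2 = 3.7500, f(x_2) = -2.143355, coefficient = 1

I ≈ (0.875000/3) × 2.704869 = 0.788920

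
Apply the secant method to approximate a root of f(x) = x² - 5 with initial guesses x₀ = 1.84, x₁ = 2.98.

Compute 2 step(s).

f(x) = x² - 5
x₀ = 1.84, x₁ = 2.98

Secant formula: x_{n+1} = x_n - f(x_n)(x_n - x_{n-1})/(f(x_n) - f(x_{n-1}))

Iteration 1:
  f(1.840000) = -1.614400
  f(2.980000) = 3.880400
  x_2 = 2.980000 - 3.880400×(2.980000 - 1.840000)/(3.880400 - (-1.614400))
       = 2.174938
Iteration 2:
  f(2.980000) = 3.880400
  f(2.174938) = -0.269646
  x_3 = 2.174938 - (-0.269646)×(2.174938 - 2.980000)/(-0.269646 - 3.880400)
       = 2.227246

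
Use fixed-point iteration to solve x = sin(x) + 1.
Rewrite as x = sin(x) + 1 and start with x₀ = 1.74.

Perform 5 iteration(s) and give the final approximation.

Equation: x = sin(x) + 1
Fixed-point form: x = sin(x) + 1
x₀ = 1.74

x_1 = g(1.740000) = 1.985719
x_2 = g(1.985719) = 1.915147
x_3 = g(1.915147) = 1.941295
x_4 = g(1.941295) = 1.932147
x_5 = g(1.932147) = 1.935420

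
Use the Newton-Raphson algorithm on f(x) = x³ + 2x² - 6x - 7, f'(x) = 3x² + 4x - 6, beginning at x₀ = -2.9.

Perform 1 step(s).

f(x) = x³ + 2x² - 6x - 7
f'(x) = 3x² + 4x - 6
x₀ = -2.9

Newton-Raphson formula: x_{n+1} = x_n - f(x_n)/f'(x_n)

Iteration 1:
  f(-2.900000) = 2.831000
  f'(-2.900000) = 7.630000
  x_1 = -2.900000 - 2.831000/7.630000 = -3.271035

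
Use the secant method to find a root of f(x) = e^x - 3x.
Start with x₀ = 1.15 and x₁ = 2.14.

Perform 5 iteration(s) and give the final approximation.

f(x) = e^x - 3x
x₀ = 1.15, x₁ = 2.14

Secant formula: x_{n+1} = x_n - f(x_n)(x_n - x_{n-1})/(f(x_n) - f(x_{n-1}))

Iteration 1:
  f(1.150000) = -0.291807
  f(2.140000) = 2.079438
  x_2 = 2.140000 - 2.079438×(2.140000 - 1.150000)/(2.079438 - (-0.291807))
       = 1.271830
Iteration 2:
  f(2.140000) = 2.079438
  f(1.271830) = -0.248115
  x_3 = 1.271830 - (-0.248115)×(1.271830 - 2.140000)/(-0.248115 - 2.079438)
       = 1.364376
Iteration 3:
  f(1.271830) = -0.248115
  f(1.364376) = -0.179847
  x_4 = 1.364376 - (-0.179847)×(1.364376 - 1.271830)/(-0.179847 - (-0.248115))
       = 1.608184
Iteration 4:
  f(1.364376) = -0.179847
  f(1.608184) = 0.169182
  x_5 = 1.608184 - 0.169182×(1.608184 - 1.364376)/(0.169182 - (-0.179847))
       = 1.490005
Iteration 5:
  f(1.608184) = 0.169182
  f(1.490005) = -0.032897
  x_6 = 1.490005 - (-0.032897)×(1.490005 - 1.608184)/(-0.032897 - 0.169182)
       = 1.509244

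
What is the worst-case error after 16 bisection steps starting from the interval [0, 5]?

Bisection error bound: |error| ≤ (b-a)/2^n
|error| ≤ (5 - 0)/2^16 = 5/2^16
|error| ≤ 0.0000762939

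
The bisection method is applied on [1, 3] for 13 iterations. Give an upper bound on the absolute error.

Bisection error bound: |error| ≤ (b-a)/2^n
|error| ≤ (3 - 1)/2^13 = 2/2^13
|error| ≤ 0.0002441406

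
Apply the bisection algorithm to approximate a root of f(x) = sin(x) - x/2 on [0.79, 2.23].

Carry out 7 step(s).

f(x) = sin(x) - x/2
Initial interval: [0.79, 2.23]

Iteration 1:
  c_1 = (0.790000 + 2.230000)/2 = 1.510000
  f(c_1) = f(1.510000) = 0.243152
  f(a) × f(c) ≥ 0, new interval: [1.510000, 2.230000]
Iteration 2:
  c_2 = (1.510000 + 2.230000)/2 = 1.870000
  f(c_2) = f(1.870000) = 0.020572
  f(a) × f(c) ≥ 0, new interval: [1.870000, 2.230000]
Iteration 3:
  c_3 = (1.870000 + 2.230000)/2 = 2.050000
  f(c_3) = f(2.050000) = -0.137638
  f(a) × f(c) < 0, new interval: [1.870000, 2.050000]
Iteration 4:
  c_4 = (1.870000 + 2.050000)/2 = 1.960000
  f(c_4) = f(1.960000) = -0.054788
  f(a) × f(c) < 0, new interval: [1.870000, 1.960000]
Iteration 5:
  c_5 = (1.870000 + 1.960000)/2 = 1.915000
  f(c_5) = f(1.915000) = -0.016156
  f(a) × f(c) < 0, new interval: [1.870000, 1.915000]
Iteration 6:
  c_6 = (1.870000 + 1.915000)/2 = 1.892500
  f(c_6) = f(1.892500) = 0.002448
  f(a) × f(c) ≥ 0, new interval: [1.892500, 1.915000]
Iteration 7:
  c_7 = (1.892500 + 1.915000)/2 = 1.903750
  f(c_7) = f(1.903750) = -0.006794
  f(a) × f(c) < 0, new interval: [1.892500, 1.903750]

After 7 iteration(s), the approximation is c_7 = 1.903750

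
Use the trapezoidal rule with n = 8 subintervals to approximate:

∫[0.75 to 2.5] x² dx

f(x) = x²
a = 0.75, b = 2.5, n = 8
h = (b - a)/n = 0.218750

Trapezoidal rule: (h/2)[f(x₀) + 2f(x₁) + 2f(x₂) + ... + f(xₙ)]

x_0 = 0.7500, f(x_0) = 0.562500, coefficient = 1
x_1 = 0.9688, f(x_1) = 0.938477, coefficient = 2
x_2 = 1.1875, f(x_2) = 1.410156, coefficient = 2
x_3 = 1.4062, f(x_3) = 1.977539, coefficient = 2
x_4 = 1.6250, f(x_4) = 2.640625, coefficient = 2
x_5 = 1.8438, f(x_5) = 3.399414, coefficient = 2
x_6 = 2.0625, f(x_6) = 4.253906, coefficient = 2
x_7 = 2.2812, f(x_7) = 5.204102, coefficient = 2
x_8 = 2.5000, f(x_8) = 6.250000, coefficient = 1

I ≈ (0.218750/2) × 46.460938 = 5.081665
Exact value: 5.067708
Error: 0.013957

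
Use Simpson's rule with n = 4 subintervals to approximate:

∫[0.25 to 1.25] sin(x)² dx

f(x) = sin(x)²
a = 0.25, b = 1.25, n = 4
h = (b - a)/n = 0.250000

Simpson's rule: (h/3)[f(x₀) + 4f(x₁) + 2f(x₂) + ... + f(xₙ)]

x_0 = 0.2500, f(x_0) = 0.061209, coefficient = 1
x_1 = 0.5000, f(x_1) = 0.229849, coefficient = 4
x_2 = 0.7500, f(x_2) = 0.464631, coefficient = 2
x_3 = 1.0000, f(x_3) = 0.708073, coefficient = 4
x_4 = 1.2500, f(x_4) = 0.900572, coefficient = 1

I ≈ (0.250000/3) × 5.642732 = 0.470228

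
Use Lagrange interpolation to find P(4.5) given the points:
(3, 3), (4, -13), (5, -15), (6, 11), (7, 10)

Lagrange interpolation formula:
P(x) = Σ yᵢ × Lᵢ(x)
where Lᵢ(x) = Π_{j≠i} (x - xⱼ)/(xᵢ - xⱼ)

L_0(4.5) = (4.5 - 4)/(3 - 4) × (4.5 - 5)/(3 - 5) × (4.5 - 6)/(3 - 6) × (4.5 - 7)/(3 - 7) = -0.039062
L_1(4.5) = (4.5 - 3)/(4 - 3) × (4.5 - 5)/(4 - 5) × (4.5 - 6)/(4 - 6) × (4.5 - 7)/(4 - 7) = 0.468750
L_2(4.5) = (4.5 - 3)/(5 - 3) × (4.5 - 4)/(5 - 4) × (4.5 - 6)/(5 - 6) × (4.5 - 7)/(5 - 7) = 0.703125
L_3(4.5) = (4.5 - 3)/(6 - 3) × (4.5 - 4)/(6 - 4) × (4.5 - 5)/(6 - 5) × (4.5 - 7)/(6 - 7) = -0.156250
L_4(4.5) = (4.5 - 3)/(7 - 3) × (4.5 - 4)/(7 - 4) × (4.5 - 5)/(7 - 5) × (4.5 - 6)/(7 - 6) = 0.023438

P(4.5) = 3×L_0(4.5) + (-13)×L_1(4.5) + (-15)×L_2(4.5) + 11×L_3(4.5) + 10×L_4(4.5)
P(4.5) = -18.242188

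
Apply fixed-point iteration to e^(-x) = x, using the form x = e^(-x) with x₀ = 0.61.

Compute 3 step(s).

Equation: e^(-x) = x
Fixed-point form: x = e^(-x)
x₀ = 0.61

x_1 = g(0.610000) = 0.543351
x_2 = g(0.543351) = 0.580799
x_3 = g(0.580799) = 0.559451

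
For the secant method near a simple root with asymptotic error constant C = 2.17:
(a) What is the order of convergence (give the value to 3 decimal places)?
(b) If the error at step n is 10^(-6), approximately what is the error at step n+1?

(a) Secant method has superlinear convergence with order φ = (1+√5)/2 ≈ 1.618.
    This means |e_{n+1}| ≈ C|e_n|^1.618.

(b) With |e_n| = 10^(-6) and C = 2.17:
    |e_{n+1}| ≈ 2.17 × (10^(-6))^1.618 = 2.17 × 10^(-9.71)

(a) ≈ 1.618 (golden ratio); (b) |e_{n+1}| ≈ 4.249e-10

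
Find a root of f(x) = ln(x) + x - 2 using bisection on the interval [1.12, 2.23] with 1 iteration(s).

f(x) = ln(x) + x - 2
Initial interval: [1.12, 2.23]

Iteration 1:
  c_1 = (1.120000 + 2.230000)/2 = 1.675000
  f(c_1) = f(1.675000) = 0.190813
  f(a) × f(c) < 0, new interval: [1.120000, 1.675000]

After 1 iteration(s), the approximation is c_1 = 1.675000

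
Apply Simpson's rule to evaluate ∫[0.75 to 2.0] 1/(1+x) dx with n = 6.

f(x) = 1/(1+x)
a = 0.75, b = 2.0, n = 6
h = (b - a)/n = 0.208333

Simpson's rule: (h/3)[f(x₀) + 4f(x₁) + 2f(x₂) + ... + f(xₙ)]

x_0 = 0.7500, f(x_0) = 0.571429, coefficient = 1
x_1 = 0.9583, f(x_1) = 0.510638, coefficient = 4
x_2 = 1.1667, f(x_2) = 0.461538, coefficient = 2
x_3 = 1.3750, f(x_3) = 0.421053, coefficient = 4
x_4 = 1.5833, f(x_4) = 0.387097, coefficient = 2
x_5 = 1.7917, f(x_5) = 0.358209, coefficient = 4
x_6 = 2.0000, f(x_6) = 0.333333, coefficient = 1

I ≈ (0.208333/3) × 7.761632 = 0.539002
Exact value: 0.538997
Error: 0.000006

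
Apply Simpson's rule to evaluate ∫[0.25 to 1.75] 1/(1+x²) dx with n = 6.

f(x) = 1/(1+x²)
a = 0.25, b = 1.75, n = 6
h = (b - a)/n = 0.250000

Simpson's rule: (h/3)[f(x₀) + 4f(x₁) + 2f(x₂) + ... + f(xₙ)]

x_0 = 0.2500, f(x_0) = 0.941176, coefficient = 1
x_1 = 0.5000, f(x_1) = 0.800000, coefficient = 4
x_2 = 0.7500, f(x_2) = 0.640000, coefficient = 2
x_3 = 1.0000, f(x_3) = 0.500000, coefficient = 4
x_4 = 1.2500, f(x_4) = 0.390244, coefficient = 2
x_5 = 1.5000, f(x_5) = 0.307692, coefficient = 4
x_6 = 1.7500, f(x_6) = 0.246154, coefficient = 1

I ≈ (0.250000/3) × 9.678587 = 0.806549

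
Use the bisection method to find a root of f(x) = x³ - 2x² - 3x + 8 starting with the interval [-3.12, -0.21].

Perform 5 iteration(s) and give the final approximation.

f(x) = x³ - 2x² - 3x + 8
Initial interval: [-3.12, -0.21]

Iteration 1:
  c_1 = (-3.120000 + (-0.210000))/2 = -1.665000
  f(c_1) = f(-1.665000) = 2.834795
  f(a) × f(c) < 0, new interval: [-3.120000, -1.665000]
Iteration 2:
  c_2 = (-3.120000 + (-1.665000))/2 = -2.392500
  f(c_2) = f(-2.392500) = -9.965417
  f(a) × f(c) ≥ 0, new interval: [-2.392500, -1.665000]
Iteration 3:
  c_3 = (-2.392500 + (-1.665000))/2 = -2.028750
  f(c_3) = f(-2.028750) = -2.495386
  f(a) × f(c) ≥ 0, new interval: [-2.028750, -1.665000]
Iteration 4:
  c_4 = (-2.028750 + (-1.665000))/2 = -1.846875
  f(c_4) = f(-1.846875) = 0.419137
  f(a) × f(c) < 0, new interval: [-2.028750, -1.846875]
Iteration 5:
  c_5 = (-2.028750 + (-1.846875))/2 = -1.937813
  f(c_5) = f(-1.937813) = -0.973510
  f(a) × f(c) ≥ 0, new interval: [-1.937813, -1.846875]

After 5 iteration(s), the approximation is c_5 = -1.937813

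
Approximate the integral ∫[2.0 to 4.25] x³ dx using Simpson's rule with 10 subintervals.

f(x) = x³
a = 2.0, b = 4.25, n = 10
h = (b - a)/n = 0.225000

Simpson's rule: (h/3)[f(x₀) + 4f(x₁) + 2f(x₂) + ... + f(xₙ)]

x_0 = 2.0000, f(x_0) = 8.000000, coefficient = 1
x_1 = 2.2250, f(x_1) = 11.015141, coefficient = 4
x_2 = 2.4500, f(x_2) = 14.706125, coefficient = 2
x_3 = 2.6750, f(x_3) = 19.141297, coefficient = 4
x_4 = 2.9000, f(x_4) = 24.389000, coefficient = 2
x_5 = 3.1250, f(x_5) = 30.517578, coefficient = 4
x_6 = 3.3500, f(x_6) = 37.595375, coefficient = 2
x_7 = 3.5750, f(x_7) = 45.690734, coefficient = 4
x_8 = 3.8000, f(x_8) = 54.872000, coefficient = 2
x_9 = 4.0250, f(x_9) = 65.207516, coefficient = 4
x_10 = 4.2500, f(x_10) = 76.765625, coefficient = 1

I ≈ (0.225000/3) × 1034.179688 = 77.563477
Exact value: 77.563477
Error: 0.000000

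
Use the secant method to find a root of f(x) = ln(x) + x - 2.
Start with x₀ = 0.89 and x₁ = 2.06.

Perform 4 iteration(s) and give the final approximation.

f(x) = ln(x) + x - 2
x₀ = 0.89, x₁ = 2.06

Secant formula: x_{n+1} = x_n - f(x_n)(x_n - x_{n-1})/(f(x_n) - f(x_{n-1}))

Iteration 1:
  f(0.890000) = -1.226534
  f(2.060000) = 0.782706
  x_2 = 2.060000 - 0.782706×(2.060000 - 0.890000)/(0.782706 - (-1.226534))
       = 1.604223
Iteration 2:
  f(2.060000) = 0.782706
  f(1.604223) = 0.076862
  x_3 = 1.604223 - 0.076862×(1.604223 - 2.060000)/(0.076862 - 0.782706)
       = 1.554591
Iteration 3:
  f(1.604223) = 0.076862
  f(1.554591) = -0.004196
  x_4 = 1.554591 - (-0.004196)×(1.554591 - 1.604223)/(-0.004196 - 0.076862)
       = 1.557160
Iteration 4:
  f(1.554591) = -0.004196
  f(1.557160) = 0.000024
  x_5 = 1.557160 - 0.000024×(1.557160 - 1.554591)/(0.000024 - (-0.004196))
       = 1.557146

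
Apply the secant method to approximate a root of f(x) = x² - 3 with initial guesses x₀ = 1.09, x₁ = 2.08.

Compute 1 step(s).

f(x) = x² - 3
x₀ = 1.09, x₁ = 2.08

Secant formula: x_{n+1} = x_n - f(x_n)(x_n - x_{n-1})/(f(x_n) - f(x_{n-1}))

Iteration 1:
  f(1.090000) = -1.811900
  f(2.080000) = 1.326400
  x_2 = 2.080000 - 1.326400×(2.080000 - 1.090000)/(1.326400 - (-1.811900))
       = 1.661577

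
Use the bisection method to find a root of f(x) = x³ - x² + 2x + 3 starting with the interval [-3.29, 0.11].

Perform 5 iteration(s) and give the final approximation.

f(x) = x³ - x² + 2x + 3
Initial interval: [-3.29, 0.11]

Iteration 1:
  c_1 = (-3.290000 + 0.110000)/2 = -1.590000
  f(c_1) = f(-1.590000) = -6.727779
  f(a) × f(c) ≥ 0, new interval: [-1.590000, 0.110000]
Iteration 2:
  c_2 = (-1.590000 + 0.110000)/2 = -0.740000
  f(c_2) = f(-0.740000) = 0.567176
  f(a) × f(c) < 0, new interval: [-1.590000, -0.740000]
Iteration 3:
  c_3 = (-1.590000 + (-0.740000))/2 = -1.165000
  f(c_3) = f(-1.165000) = -2.268392
  f(a) × f(c) ≥ 0, new interval: [-1.165000, -0.740000]
Iteration 4:
  c_4 = (-1.165000 + (-0.740000))/2 = -0.952500
  f(c_4) = f(-0.952500) = -0.676418
  f(a) × f(c) ≥ 0, new interval: [-0.952500, -0.740000]
Iteration 5:
  c_5 = (-0.952500 + (-0.740000))/2 = -0.846250
  f(c_5) = f(-0.846250) = -0.014672
  f(a) × f(c) ≥ 0, new interval: [-0.846250, -0.740000]

After 5 iteration(s), the approximation is c_5 = -0.846250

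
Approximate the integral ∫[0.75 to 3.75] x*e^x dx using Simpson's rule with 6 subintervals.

f(x) = x*e^x
a = 0.75, b = 3.75, n = 6
h = (b - a)/n = 0.500000

Simpson's rule: (h/3)[f(x₀) + 4f(x₁) + 2f(x₂) + ... + f(xₙ)]

x_0 = 0.7500, f(x_0) = 1.587750, coefficient = 1
x_1 = 1.2500, f(x_1) = 4.362929, coefficient = 4
x_2 = 1.7500, f(x_2) = 10.070555, coefficient = 2
x_3 = 2.2500, f(x_3) = 21.347406, coefficient = 4
x_4 = 2.7500, f(x_4) = 43.017238, coefficient = 2
x_5 = 3.2500, f(x_5) = 83.818605, coefficient = 4
x_6 = 3.7500, f(x_6) = 159.454058, coefficient = 1

I ≈ (0.500000/3) × 705.333148 = 117.555525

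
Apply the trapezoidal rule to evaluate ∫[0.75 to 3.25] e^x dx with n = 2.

f(x) = e^x
a = 0.75, b = 3.25, n = 2
h = (b - a)/n = 1.250000

Trapezoidal rule: (h/2)[f(x₀) + 2f(x₁) + 2f(x₂) + ... + f(xₙ)]

x_0 = 0.7500, f(x_0) = 2.117000, coefficient = 1
x_1 = 2.0000, f(x_1) = 7.389056, coefficient = 2
x_2 = 3.2500, f(x_2) = 25.790340, coefficient = 1

I ≈ (1.250000/2) × 42.685452 = 26.678408
Exact value: 23.673340
Error: 3.005068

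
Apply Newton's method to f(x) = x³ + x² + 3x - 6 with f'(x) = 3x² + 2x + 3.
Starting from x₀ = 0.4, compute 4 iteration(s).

f(x) = x³ + x² + 3x - 6
f'(x) = 3x² + 2x + 3
x₀ = 0.4

Newton-Raphson formula: x_{n+1} = x_n - f(x_n)/f'(x_n)

Iteration 1:
  f(0.400000) = -4.576000
  f'(0.400000) = 4.280000
  x_1 = 0.400000 - (-4.576000)/4.280000 = 1.469159
Iteration 2:
  f(1.469159) = 3.736978
  f'(1.469159) = 12.413601
  x_2 = 1.469159 - 3.736978/12.413601 = 1.168120
Iteration 3:
  f(1.168120) = 0.462768
  f'(1.168120) = 9.429752
  x_3 = 1.168120 - 0.462768/9.429752 = 1.119045
Iteration 4:
  f(1.119045) = 0.010730
  f'(1.119045) = 8.994871
  x_4 = 1.119045 - 0.010730/8.994871 = 1.117852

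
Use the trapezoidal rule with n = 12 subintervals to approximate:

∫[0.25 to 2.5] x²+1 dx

f(x) = x²+1
a = 0.25, b = 2.5, n = 12
h = (b - a)/n = 0.187500

Trapezoidal rule: (h/2)[f(x₀) + 2f(x₁) + 2f(x₂) + ... + f(xₙ)]

x_0 = 0.2500, f(x_0) = 1.062500, coefficient = 1
x_1 = 0.4375, f(x_1) = 1.191406, coefficient = 2
x_2 = 0.6250, f(x_2) = 1.390625, coefficient = 2
x_3 = 0.8125, f(x_3) = 1.660156, coefficient = 2
x_4 = 1.0000, f(x_4) = 2.000000, coefficient = 2
x_5 = 1.1875, f(x_5) = 2.410156, coefficient = 2
x_6 = 1.3750, f(x_6) = 2.890625, coefficient = 2
x_7 = 1.5625, f(x_7) = 3.441406, coefficient = 2
x_8 = 1.7500, f(x_8) = 4.062500, coefficient = 2
x_9 = 1.9375, f(x_9) = 4.753906, coefficient = 2
x_10 = 2.1250, f(x_10) = 5.515625, coefficient = 2
x_11 = 2.3125, f(x_11) = 6.347656, coefficient = 2
x_12 = 2.5000, f(x_12) = 7.250000, coefficient = 1

I ≈ (0.187500/2) × 79.640625 = 7.466309
Exact value: 7.453125
Error: 0.013184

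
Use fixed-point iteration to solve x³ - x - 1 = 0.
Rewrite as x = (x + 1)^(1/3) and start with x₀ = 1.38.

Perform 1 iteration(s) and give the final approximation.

Equation: x³ - x - 1 = 0
Fixed-point form: x = (x + 1)^(1/3)
x₀ = 1.38

x_1 = g(1.380000) = 1.335136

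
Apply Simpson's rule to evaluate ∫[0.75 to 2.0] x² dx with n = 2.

f(x) = x²
a = 0.75, b = 2.0, n = 2
h = (b - a)/n = 0.625000

Simpson's rule: (h/3)[f(x₀) + 4f(x₁) + 2f(x₂) + ... + f(xₙ)]

x_0 = 0.7500, f(x_0) = 0.562500, coefficient = 1
x_1 = 1.3750, f(x_1) = 1.890625, coefficient = 4
x_2 = 2.0000, f(x_2) = 4.000000, coefficient = 1

I ≈ (0.625000/3) × 12.125000 = 2.526042
Exact value: 2.526042
Error: 0.000000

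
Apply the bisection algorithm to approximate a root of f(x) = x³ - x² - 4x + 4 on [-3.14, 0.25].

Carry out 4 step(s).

f(x) = x³ - x² - 4x + 4
Initial interval: [-3.14, 0.25]

Iteration 1:
  c_1 = (-3.140000 + 0.250000)/2 = -1.445000
  f(c_1) = f(-1.445000) = 4.674779
  f(a) × f(c) < 0, new interval: [-3.140000, -1.445000]
Iteration 2:
  c_2 = (-3.140000 + (-1.445000))/2 = -2.292500
  f(c_2) = f(-2.292500) = -4.133919
  f(a) × f(c) ≥ 0, new interval: [-2.292500, -1.445000]
Iteration 3:
  c_3 = (-2.292500 + (-1.445000))/2 = -1.868750
  f(c_3) = f(-1.868750) = 1.456675
  f(a) × f(c) < 0, new interval: [-2.292500, -1.868750]
Iteration 4:
  c_4 = (-2.292500 + (-1.868750))/2 = -2.080625
  f(c_4) = f(-2.080625) = -1.013527
  f(a) × f(c) ≥ 0, new interval: [-2.080625, -1.868750]

After 4 iteration(s), the approximation is c_4 = -2.080625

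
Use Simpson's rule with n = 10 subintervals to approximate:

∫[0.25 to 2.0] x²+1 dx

f(x) = x²+1
a = 0.25, b = 2.0, n = 10
h = (b - a)/n = 0.175000

Simpson's rule: (h/3)[f(x₀) + 4f(x₁) + 2f(x₂) + ... + f(xₙ)]

x_0 = 0.2500, f(x_0) = 1.062500, coefficient = 1
x_1 = 0.4250, f(x_1) = 1.180625, coefficient = 4
x_2 = 0.6000, f(x_2) = 1.360000, coefficient = 2
x_3 = 0.7750, f(x_3) = 1.600625, coefficient = 4
x_4 = 0.9500, f(x_4) = 1.902500, coefficient = 2
x_5 = 1.1250, f(x_5) = 2.265625, coefficient = 4
x_6 = 1.3000, f(x_6) = 2.690000, coefficient = 2
x_7 = 1.4750, f(x_7) = 3.175625, coefficient = 4
x_8 = 1.6500, f(x_8) = 3.722500, coefficient = 2
x_9 = 1.8250, f(x_9) = 4.330625, coefficient = 4
x_10 = 2.0000, f(x_10) = 5.000000, coefficient = 1

I ≈ (0.175000/3) × 75.625000 = 4.411458
Exact value: 4.411458
Error: 0.000000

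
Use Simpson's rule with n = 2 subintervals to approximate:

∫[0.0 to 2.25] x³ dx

f(x) = x³
a = 0.0, b = 2.25, n = 2
h = (b - a)/n = 1.125000

Simpson's rule: (h/3)[f(x₀) + 4f(x₁) + 2f(x₂) + ... + f(xₙ)]

x_0 = 0.0000, f(x_0) = 0.000000, coefficient = 1
x_1 = 1.1250, f(x_1) = 1.423828, coefficient = 4
x_2 = 2.2500, f(x_2) = 11.390625, coefficient = 1

I ≈ (1.125000/3) × 17.085938 = 6.407227
Exact value: 6.407227
Error: 0.000000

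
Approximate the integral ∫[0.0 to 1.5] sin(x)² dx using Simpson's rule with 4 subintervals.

f(x) = sin(x)²
a = 0.0, b = 1.5, n = 4
h = (b - a)/n = 0.375000

Simpson's rule: (h/3)[f(x₀) + 4f(x₁) + 2f(x₂) + ... + f(xₙ)]

x_0 = 0.0000, f(x_0) = 0.000000, coefficient = 1
x_1 = 0.3750, f(x_1) = 0.134156, coefficient = 4
x_2 = 0.7500, f(x_2) = 0.464631, coefficient = 2
x_3 = 1.1250, f(x_3) = 0.814087, coefficient = 4
x_4 = 1.5000, f(x_4) = 0.994996, coefficient = 1

I ≈ (0.375000/3) × 5.717229 = 0.714654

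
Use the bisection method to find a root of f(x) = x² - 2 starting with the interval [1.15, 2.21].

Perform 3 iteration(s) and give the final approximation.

f(x) = x² - 2
Initial interval: [1.15, 2.21]

Iteration 1:
  c_1 = (1.150000 + 2.210000)/2 = 1.680000
  f(c_1) = f(1.680000) = 0.822400
  f(a) × f(c) < 0, new interval: [1.150000, 1.680000]
Iteration 2:
  c_2 = (1.150000 + 1.680000)/2 = 1.415000
  f(c_2) = f(1.415000) = 0.002225
  f(a) × f(c) < 0, new interval: [1.150000, 1.415000]
Iteration 3:
  c_3 = (1.150000 + 1.415000)/2 = 1.282500
  f(c_3) = f(1.282500) = -0.355194
  f(a) × f(c) ≥ 0, new interval: [1.282500, 1.415000]

After 3 iteration(s), the approximation is c_3 = 1.282500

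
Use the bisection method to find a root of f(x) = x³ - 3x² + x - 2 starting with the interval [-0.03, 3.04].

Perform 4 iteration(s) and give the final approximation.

f(x) = x³ - 3x² + x - 2
Initial interval: [-0.03, 3.04]

Iteration 1:
  c_1 = (-0.030000 + 3.040000)/2 = 1.505000
  f(c_1) = f(1.505000) = -3.881212
  f(a) × f(c) ≥ 0, new interval: [1.505000, 3.040000]
Iteration 2:
  c_2 = (1.505000 + 3.040000)/2 = 2.272500
  f(c_2) = f(2.272500) = -3.484496
  f(a) × f(c) ≥ 0, new interval: [2.272500, 3.040000]
Iteration 3:
  c_3 = (2.272500 + 3.040000)/2 = 2.656250
  f(c_3) = f(2.656250) = -1.769135
  f(a) × f(c) ≥ 0, new interval: [2.656250, 3.040000]
Iteration 4:
  c_4 = (2.656250 + 3.040000)/2 = 2.848125
  f(c_4) = f(2.848125) = -0.383857
  f(a) × f(c) ≥ 0, new interval: [2.848125, 3.040000]

After 4 iteration(s), the approximation is c_4 = 2.848125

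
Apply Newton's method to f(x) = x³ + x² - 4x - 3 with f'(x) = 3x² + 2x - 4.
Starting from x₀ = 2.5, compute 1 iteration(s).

f(x) = x³ + x² - 4x - 3
f'(x) = 3x² + 2x - 4
x₀ = 2.5

Newton-Raphson formula: x_{n+1} = x_n - f(x_n)/f'(x_n)

Iteration 1:
  f(2.500000) = 8.875000
  f'(2.500000) = 19.750000
  x_1 = 2.500000 - 8.875000/19.750000 = 2.050633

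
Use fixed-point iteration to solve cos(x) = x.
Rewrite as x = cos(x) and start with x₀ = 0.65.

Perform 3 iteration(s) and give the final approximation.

Equation: cos(x) = x
Fixed-point form: x = cos(x)
x₀ = 0.65

x_1 = g(0.650000) = 0.796084
x_2 = g(0.796084) = 0.699511
x_3 = g(0.699511) = 0.765157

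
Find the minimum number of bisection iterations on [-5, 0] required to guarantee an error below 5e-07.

We need (b-a)/2^n ≤ 5e-07
(0 - (-5))/2^n ≤ 5e-07
5/2^n ≤ 5e-07
2^n ≥ 10000000
n ≥ log₂(10000000) = 23.25
n ≥ 24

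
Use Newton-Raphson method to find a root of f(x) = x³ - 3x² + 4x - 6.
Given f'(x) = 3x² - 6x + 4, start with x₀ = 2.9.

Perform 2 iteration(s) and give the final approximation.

f(x) = x³ - 3x² + 4x - 6
f'(x) = 3x² - 6x + 4
x₀ = 2.9

Newton-Raphson formula: x_{n+1} = x_n - f(x_n)/f'(x_n)

Iteration 1:
  f(2.900000) = 4.759000
  f'(2.900000) = 11.830000
  x_1 = 2.900000 - 4.759000/11.830000 = 2.497718
Iteration 2:
  f(2.497718) = 0.857335
  f'(2.497718) = 7.729475
  x_2 = 2.497718 - 0.857335/7.729475 = 2.386800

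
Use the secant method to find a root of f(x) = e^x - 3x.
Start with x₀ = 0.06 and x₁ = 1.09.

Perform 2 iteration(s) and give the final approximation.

f(x) = e^x - 3x
x₀ = 0.06, x₁ = 1.09

Secant formula: x_{n+1} = x_n - f(x_n)(x_n - x_{n-1})/(f(x_n) - f(x_{n-1}))

Iteration 1:
  f(0.060000) = 0.881837
  f(1.090000) = -0.295726
  x_2 = 1.090000 - (-0.295726)×(1.090000 - 0.060000)/(-0.295726 - 0.881837)
       = 0.831332
Iteration 2:
  f(1.090000) = -0.295726
  f(0.831332) = -0.197621
  x_3 = 0.831332 - (-0.197621)×(0.831332 - 1.090000)/(-0.197621 - (-0.295726))
       = 0.310279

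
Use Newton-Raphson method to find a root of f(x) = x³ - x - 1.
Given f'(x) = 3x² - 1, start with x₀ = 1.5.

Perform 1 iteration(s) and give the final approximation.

f(x) = x³ - x - 1
f'(x) = 3x² - 1
x₀ = 1.5

Newton-Raphson formula: x_{n+1} = x_n - f(x_n)/f'(x_n)

Iteration 1:
  f(1.500000) = 0.875000
  f'(1.500000) = 5.750000
  x_1 = 1.500000 - 0.875000/5.750000 = 1.347826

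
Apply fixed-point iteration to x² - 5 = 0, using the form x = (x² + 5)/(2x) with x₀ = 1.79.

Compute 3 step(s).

Equation: x² - 5 = 0
Fixed-point form: x = (x² + 5)/(2x)
x₀ = 1.79

x_1 = g(1.790000) = 2.291648
x_2 = g(2.291648) = 2.236742
x_3 = g(2.236742) = 2.236068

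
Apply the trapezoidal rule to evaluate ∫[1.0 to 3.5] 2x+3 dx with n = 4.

f(x) = 2x+3
a = 1.0, b = 3.5, n = 4
h = (b - a)/n = 0.625000

Trapezoidal rule: (h/2)[f(x₀) + 2f(x₁) + 2f(x₂) + ... + f(xₙ)]

x_0 = 1.0000, f(x_0) = 5.000000, coefficient = 1
x_1 = 1.6250, f(x_1) = 6.250000, coefficient = 2
x_2 = 2.2500, f(x_2) = 7.500000, coefficient = 2
x_3 = 2.8750, f(x_3) = 8.750000, coefficient = 2
x_4 = 3.5000, f(x_4) = 10.000000, coefficient = 1

I ≈ (0.625000/2) × 60.000000 = 18.750000
Exact value: 18.750000
Error: 0.000000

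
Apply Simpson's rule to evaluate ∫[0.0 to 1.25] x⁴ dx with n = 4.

f(x) = x⁴
a = 0.0, b = 1.25, n = 4
h = (b - a)/n = 0.312500

Simpson's rule: (h/3)[f(x₀) + 4f(x₁) + 2f(x₂) + ... + f(xₙ)]

x_0 = 0.0000, f(x_0) = 0.000000, coefficient = 1
x_1 = 0.3125, f(x_1) = 0.009537, coefficient = 4
x_2 = 0.6250, f(x_2) = 0.152588, coefficient = 2
x_3 = 0.9375, f(x_3) = 0.772476, coefficient = 4
x_4 = 1.2500, f(x_4) = 2.441406, coefficient = 1

I ≈ (0.312500/3) × 5.874634 = 0.611941
Exact value: 0.610352
Error: 0.001589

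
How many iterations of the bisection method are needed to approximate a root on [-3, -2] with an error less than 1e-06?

We need (b-a)/2^n ≤ 1e-06
(-2 - (-3))/2^n ≤ 1e-06
1/2^n ≤ 1e-06
2^n ≥ 1000000
n ≥ log₂(1000000) = 19.93
n ≥ 20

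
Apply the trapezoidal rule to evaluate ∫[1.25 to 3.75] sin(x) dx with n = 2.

f(x) = sin(x)
a = 1.25, b = 3.75, n = 2
h = (b - a)/n = 1.250000

Trapezoidal rule: (h/2)[f(x₀) + 2f(x₁) + 2f(x₂) + ... + f(xₙ)]

x_0 = 1.2500, f(x_0) = 0.948985, coefficient = 1
x_1 = 2.5000, f(x_1) = 0.598472, coefficient = 2
x_2 = 3.7500, f(x_2) = -0.571561, coefficient = 1

I ≈ (1.250000/2) × 1.574368 = 0.983980
Exact value: 1.135882
Error: 0.151902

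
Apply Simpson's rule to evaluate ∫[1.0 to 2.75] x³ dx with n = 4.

f(x) = x³
a = 1.0, b = 2.75, n = 4
h = (b - a)/n = 0.437500

Simpson's rule: (h/3)[f(x₀) + 4f(x₁) + 2f(x₂) + ... + f(xₙ)]

x_0 = 1.0000, f(x_0) = 1.000000, coefficient = 1
x_1 = 1.4375, f(x_1) = 2.970459, coefficient = 4
x_2 = 1.8750, f(x_2) = 6.591797, coefficient = 2
x_3 = 2.3125, f(x_3) = 12.366455, coefficient = 4
x_4 = 2.7500, f(x_4) = 20.796875, coefficient = 1

I ≈ (0.437500/3) × 96.328125 = 14.047852
Exact value: 14.047852
Error: 0.000000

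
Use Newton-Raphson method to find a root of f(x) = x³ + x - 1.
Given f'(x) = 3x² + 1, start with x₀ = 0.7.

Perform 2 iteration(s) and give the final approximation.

f(x) = x³ + x - 1
f'(x) = 3x² + 1
x₀ = 0.7

Newton-Raphson formula: x_{n+1} = x_n - f(x_n)/f'(x_n)

Iteration 1:
  f(0.700000) = 0.043000
  f'(0.700000) = 2.470000
  x_1 = 0.700000 - 0.043000/2.470000 = 0.682591
Iteration 2:
  f(0.682591) = 0.000631
  f'(0.682591) = 2.397792
  x_2 = 0.682591 - 0.000631/2.397792 = 0.682328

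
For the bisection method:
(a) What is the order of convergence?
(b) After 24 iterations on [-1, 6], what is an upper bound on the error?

(a) Bisection has linear (order 1) convergence; the error is halved each step.

(b) Error bound = (b-a)/2^n = (6 - (-1))/2^{24}
    = 7/2^{24}

(a) 1 (linear); (b) error ≤ 4.17e-07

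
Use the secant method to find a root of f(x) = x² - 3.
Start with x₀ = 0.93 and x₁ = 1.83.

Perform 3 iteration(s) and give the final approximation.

f(x) = x² - 3
x₀ = 0.93, x₁ = 1.83

Secant formula: x_{n+1} = x_n - f(x_n)(x_n - x_{n-1})/(f(x_n) - f(x_{n-1}))

Iteration 1:
  f(0.930000) = -2.135100
  f(1.830000) = 0.348900
  x_2 = 1.830000 - 0.348900×(1.830000 - 0.930000)/(0.348900 - (-2.135100))
       = 1.703587
Iteration 2:
  f(1.830000) = 0.348900
  f(1.703587) = -0.097791
  x_3 = 1.703587 - (-0.097791)×(1.703587 - 1.830000)/(-0.097791 - 0.348900)
       = 1.731262
Iteration 3:
  f(1.703587) = -0.097791
  f(1.731262) = -0.002733
  x_4 = 1.731262 - (-0.002733)×(1.731262 - 1.703587)/(-0.002733 - (-0.097791))
       = 1.732057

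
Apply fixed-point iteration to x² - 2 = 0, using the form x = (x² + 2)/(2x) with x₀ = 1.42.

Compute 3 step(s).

Equation: x² - 2 = 0
Fixed-point form: x = (x² + 2)/(2x)
x₀ = 1.42

x_1 = g(1.420000) = 1.414225
x_2 = g(1.414225) = 1.414214
x_3 = g(1.414214) = 1.414214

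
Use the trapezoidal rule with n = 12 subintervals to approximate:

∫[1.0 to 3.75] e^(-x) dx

f(x) = e^(-x)
a = 1.0, b = 3.75, n = 12
h = (b - a)/n = 0.229167

Trapezoidal rule: (h/2)[f(x₀) + 2f(x₁) + 2f(x₂) + ... + f(xₙ)]

x_0 = 1.0000, f(x_0) = 0.367879, coefficient = 1
x_1 = 1.2292, f(x_1) = 0.292536, coefficient = 2
x_2 = 1.4583, f(x_2) = 0.232624, coefficient = 2
x_3 = 1.6875, f(x_3) = 0.184981, coefficient = 2
x_4 = 1.9167, f(x_4) = 0.147096, coefficient = 2
x_5 = 2.1458, f(x_5) = 0.116971, coefficient = 2
x_6 = 2.3750, f(x_6) = 0.093014, coefficient = 2
x_7 = 2.6042, f(x_7) = 0.073965, coefficient = 2
x_8 = 2.8333, f(x_8) = 0.058816, coefficient = 2
x_9 = 3.0625, f(x_9) = 0.046771, coefficient = 2
x_10 = 3.2917, f(x_10) = 0.037192, coefficient = 2
x_11 = 3.5208, f(x_11) = 0.029575, coefficient = 2
x_12 = 3.7500, f(x_12) = 0.023518, coefficient = 1

I ≈ (0.229167/2) × 3.018480 = 0.345867
Exact value: 0.344362
Error: 0.001506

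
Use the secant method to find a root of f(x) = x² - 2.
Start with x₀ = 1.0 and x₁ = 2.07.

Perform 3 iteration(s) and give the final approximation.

f(x) = x² - 2
x₀ = 1.0, x₁ = 2.07

Secant formula: x_{n+1} = x_n - f(x_n)(x_n - x_{n-1})/(f(x_n) - f(x_{n-1}))

Iteration 1:
  f(1.000000) = -1.000000
  f(2.070000) = 2.284900
  x_2 = 2.070000 - 2.284900×(2.070000 - 1.000000)/(2.284900 - (-1.000000))
       = 1.325733
Iteration 2:
  f(2.070000) = 2.284900
  f(1.325733) = -0.242432
  x_3 = 1.325733 - (-0.242432)×(1.325733 - 2.070000)/(-0.242432 - 2.284900)
       = 1.397126
Iteration 3:
  f(1.325733) = -0.242432
  f(1.397126) = -0.048039
  x_4 = 1.397126 - (-0.048039)×(1.397126 - 1.325733)/(-0.048039 - (-0.242432))
       = 1.414769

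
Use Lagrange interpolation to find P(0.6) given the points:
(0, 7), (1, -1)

Lagrange interpolation formula:
P(x) = Σ yᵢ × Lᵢ(x)
where Lᵢ(x) = Π_{j≠i} (x - xⱼ)/(xᵢ - xⱼ)

L_0(0.6) = (0.6 - 1)/(0 - 1) = 0.400000
L_1(0.6) = (0.6 - 0)/(1 - 0) = 0.600000

P(0.6) = 7×L_0(0.6) + (-1)×L_1(0.6)
P(0.6) = 2.200000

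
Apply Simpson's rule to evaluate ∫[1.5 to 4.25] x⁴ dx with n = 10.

f(x) = x⁴
a = 1.5, b = 4.25, n = 10
h = (b - a)/n = 0.275000

Simpson's rule: (h/3)[f(x₀) + 4f(x₁) + 2f(x₂) + ... + f(xₙ)]

x_0 = 1.5000, f(x_0) = 5.062500, coefficient = 1
x_1 = 1.7750, f(x_1) = 9.926438, coefficient = 4
x_2 = 2.0500, f(x_2) = 17.661006, coefficient = 2
x_3 = 2.3250, f(x_3) = 29.220782, coefficient = 4
x_4 = 2.6000, f(x_4) = 45.697600, coefficient = 2
x_5 = 2.8750, f(x_5) = 68.320557, coefficient = 4
x_6 = 3.1500, f(x_6) = 98.456006, coefficient = 2
x_7 = 3.4250, f(x_7) = 137.607563, coefficient = 4
x_8 = 3.7000, f(x_8) = 187.416100, coefficient = 2
x_9 = 3.9750, f(x_9) = 249.659750, coefficient = 4
x_10 = 4.2500, f(x_10) = 326.253906, coefficient = 1

I ≈ (0.275000/3) × 3008.718189 = 275.799167
Exact value: 275.797070
Error: 0.002097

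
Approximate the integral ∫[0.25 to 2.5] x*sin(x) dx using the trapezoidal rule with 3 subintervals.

f(x) = x*sin(x)
a = 0.25, b = 2.5, n = 3
h = (b - a)/n = 0.750000

Trapezoidal rule: (h/2)[f(x₀) + 2f(x₁) + 2f(x₂) + ... + f(xₙ)]

x_0 = 0.2500, f(x_0) = 0.061851, coefficient = 1
x_1 = 1.0000, f(x_1) = 0.841471, coefficient = 2
x_2 = 1.7500, f(x_2) = 1.721975, coefficient = 2
x_3 = 2.5000, f(x_3) = 1.496180, coefficient = 1

I ≈ (0.750000/2) × 6.684924 = 2.506847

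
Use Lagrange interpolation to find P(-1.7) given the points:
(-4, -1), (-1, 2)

Lagrange interpolation formula:
P(x) = Σ yᵢ × Lᵢ(x)
where Lᵢ(x) = Π_{j≠i} (x - xⱼ)/(xᵢ - xⱼ)

L_0(-1.7) = (-1.7 - (-1))/(-4 - (-1)) = 0.233333
L_1(-1.7) = (-1.7 - (-4))/(-1 - (-4)) = 0.766667

P(-1.7) = (-1)×L_0(-1.7) + 2×L_1(-1.7)
P(-1.7) = 1.300000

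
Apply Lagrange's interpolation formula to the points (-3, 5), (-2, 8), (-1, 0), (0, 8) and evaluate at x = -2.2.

Lagrange interpolation formula:
P(x) = Σ yᵢ × Lᵢ(x)
where Lᵢ(x) = Π_{j≠i} (x - xⱼ)/(xᵢ - xⱼ)

L_0(-2.2) = (-2.2 - (-2))/(-3 - (-2)) × (-2.2 - (-1))/(-3 - (-1)) × (-2.2 - 0)/(-3 - 0) = 0.088000
L_1(-2.2) = (-2.2 - (-3))/(-2 - (-3)) × (-2.2 - (-1))/(-2 - (-1)) × (-2.2 - 0)/(-2 - 0) = 1.056000
L_2(-2.2) = (-2.2 - (-3))/(-1 - (-3)) × (-2.2 - (-2))/(-1 - (-2)) × (-2.2 - 0)/(-1 - 0) = -0.176000
L_3(-2.2) = (-2.2 - (-3))/(0 - (-3)) × (-2.2 - (-2))/(0 - (-2)) × (-2.2 - (-1))/(0 - (-1)) = 0.032000

P(-2.2) = 5×L_0(-2.2) + 8×L_1(-2.2) + 0×L_2(-2.2) + 8×L_3(-2.2)
P(-2.2) = 9.144000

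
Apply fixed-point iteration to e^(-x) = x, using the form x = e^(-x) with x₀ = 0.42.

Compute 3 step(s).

Equation: e^(-x) = x
Fixed-point form: x = e^(-x)
x₀ = 0.42

x_1 = g(0.420000) = 0.657047
x_2 = g(0.657047) = 0.518380
x_3 = g(0.518380) = 0.595484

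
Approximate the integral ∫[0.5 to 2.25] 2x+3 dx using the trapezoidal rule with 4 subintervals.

f(x) = 2x+3
a = 0.5, b = 2.25, n = 4
h = (b - a)/n = 0.437500

Trapezoidal rule: (h/2)[f(x₀) + 2f(x₁) + 2f(x₂) + ... + f(xₙ)]

x_0 = 0.5000, f(x_0) = 4.000000, coefficient = 1
x_1 = 0.9375, f(x_1) = 4.875000, coefficient = 2
x_2 = 1.3750, f(x_2) = 5.750000, coefficient = 2
x_3 = 1.8125, f(x_3) = 6.625000, coefficient = 2
x_4 = 2.2500, f(x_4) = 7.500000, coefficient = 1

I ≈ (0.437500/2) × 46.000000 = 10.062500
Exact value: 10.062500
Error: 0.000000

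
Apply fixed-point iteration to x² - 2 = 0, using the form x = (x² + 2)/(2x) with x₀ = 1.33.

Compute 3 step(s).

Equation: x² - 2 = 0
Fixed-point form: x = (x² + 2)/(2x)
x₀ = 1.33

x_1 = g(1.330000) = 1.416880
x_2 = g(1.416880) = 1.414216
x_3 = g(1.414216) = 1.414214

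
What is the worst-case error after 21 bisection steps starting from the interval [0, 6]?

Bisection error bound: |error| ≤ (b-a)/2^n
|error| ≤ (6 - 0)/2^21 = 6/2^21
|error| ≤ 0.0000028610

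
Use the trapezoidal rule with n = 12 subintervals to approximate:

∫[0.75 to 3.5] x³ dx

f(x) = x³
a = 0.75, b = 3.5, n = 12
h = (b - a)/n = 0.229167

Trapezoidal rule: (h/2)[f(x₀) + 2f(x₁) + 2f(x₂) + ... + f(xₙ)]

x_0 = 0.7500, f(x_0) = 0.421875, coefficient = 1
x_1 = 0.9792, f(x_1) = 0.938793, coefficient = 2
x_2 = 1.2083, f(x_2) = 1.764251, coefficient = 2
x_3 = 1.4375, f(x_3) = 2.970459, coefficient = 2
x_4 = 1.6667, f(x_4) = 4.629630, coefficient = 2
x_5 = 1.8958, f(x_5) = 6.813974, coefficient = 2
x_6 = 2.1250, f(x_6) = 9.595703, coefficient = 2
x_7 = 2.3542, f(x_7) = 13.047029, coefficient = 2
x_8 = 2.5833, f(x_8) = 17.240162, coefficient = 2
x_9 = 2.8125, f(x_9) = 22.247314, coefficient = 2
x_10 = 3.0417, f(x_10) = 28.140697, coefficient = 2
x_11 = 3.2708, f(x_11) = 34.992522, coefficient = 2
x_12 = 3.5000, f(x_12) = 42.875000, coefficient = 1

I ≈ (0.229167/2) × 328.057943 = 37.589973
Exact value: 37.436523
Error: 0.153449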